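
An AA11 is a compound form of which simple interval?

AA4

Take out an octave (7 from the number): 11 − 7 = 4.
That makes a doubly augmented eleventh a compound doubly augmented fourth — an octave plus a doubly augmented fourth.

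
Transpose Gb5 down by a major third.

Counting three letter names down from G lands on E.
A major third is 4 semitones; 4 semitones down from Gb5 gives Ebb5.

Ebb5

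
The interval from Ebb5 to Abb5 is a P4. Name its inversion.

Interval numbers invert to sum to nine: 4 + 5 = 9, so a fourth inverts to a fifth.
And perfect stays perfect under inversion, so we get a perfect fifth.

perfect fifth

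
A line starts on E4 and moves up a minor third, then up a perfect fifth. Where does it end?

D5

E4 up a minor third → G4 (3 semitones).
G4 up a perfect fifth → D5 (7 semitones).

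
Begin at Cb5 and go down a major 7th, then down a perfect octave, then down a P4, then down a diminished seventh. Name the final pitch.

Cb5 down a major seventh → Dbb4 (11 semitones).
A perfect octave down from Dbb4 is Dbb3.
Down a perfect fourth from Dbb3: Abb2 (5 semitones down).
Down a diminished seventh from Abb2: Bb1 (9 semitones down).

Bb1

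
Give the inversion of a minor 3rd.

Interval numbers invert to sum to nine: 3 + 6 = 9, so a third inverts to a sixth.
Quality inverts too: minor becomes major. That makes the inversion a major sixth.

major sixth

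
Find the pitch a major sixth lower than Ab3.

Six letter names down from A: C.
Moving 9 semitones down from Ab3 (the size of a major sixth) reaches Cb3.

Cb3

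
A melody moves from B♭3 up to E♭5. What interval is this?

B to E spans four letter names (B-C-D-E), plus an octave, so the interval is some kind of eleventh.
The perfect eleventh spans 17 semitones, and Bb3 to Eb5 is exactly 17 semitones — so this is a perfect eleventh.
(Equivalently, a compound perfect fourth: a perfect fourth plus an octave.)

perfect eleventh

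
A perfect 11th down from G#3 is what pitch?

Counting four letter names plus an octave down from G lands on D.
Moving 17 semitones down from G#3 (the size of a perfect eleventh) reaches D#2.

D#2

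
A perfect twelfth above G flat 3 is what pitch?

The twelfth's letter: G up five letter names plus an octave → D.
A perfect twelfth spans 19 semitones, so from Gb3 the target pitch is Db5.

D flat 5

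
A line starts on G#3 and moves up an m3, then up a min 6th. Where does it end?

G#3 up a minor third → B3 (3 semitones).
B3 up a minor sixth → G4 (8 semitones).

G4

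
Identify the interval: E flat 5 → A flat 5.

perfect 4th

E to A spans four letter names (E-F-G-A): a fourth.
Counting semitones, Eb5→Ab5 is 5, which is the perfect fourth.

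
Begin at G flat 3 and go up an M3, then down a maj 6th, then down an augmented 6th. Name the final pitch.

A major third up from Gb3 is Bb3.
Bb3 down a major sixth → Db3 (9 semitones).
Down an augmented sixth from Db3: Fbb2 (10 semitones down).

F double-flat 2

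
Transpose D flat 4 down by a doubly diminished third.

B sharp 3

Three letter names down from D: B.
Moving 1 semitone down from Db4 (the size of a doubly diminished third) reaches B#3.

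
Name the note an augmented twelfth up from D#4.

A##5

Counting five letter names plus an octave up from D lands on A.
An augmented twelfth spans 20 semitones, so from D#4 the target pitch is A##5.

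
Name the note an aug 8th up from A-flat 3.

The letter stays A (same as the start), shifted an octave up.
Moving 13 semitones up from Ab3 (the size of an augmented octave) reaches A4.

A 4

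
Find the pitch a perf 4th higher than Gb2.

Cb3

The fourth takes the letter from G up to C.
A perfect fourth spans 5 semitones, so from Gb2 the target pitch is Cb3.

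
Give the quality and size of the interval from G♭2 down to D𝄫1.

Descending from Gb2 to Dbb1 is the same interval as ascending Dbb1 to Gb2.
D to G spans four letter names (D-E-F-G), plus an octave: an eleventh.
Dbb1 to Gb2 spans 18 semitones — one semitone wider than the perfect eleventh (17) — giving an augmented eleventh.
(Equivalently, a compound augmented fourth: an augmented fourth plus an octave.)

augmented eleventh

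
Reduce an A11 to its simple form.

Each octave removed subtracts seven from the number: 11 − 7 = 4.
That makes an augmented eleventh a compound augmented fourth — an octave plus an augmented fourth.

augmented fourth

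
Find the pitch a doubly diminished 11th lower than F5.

C##4

Four letters down from F (plus an octave) reaches C.
A doubly diminished eleventh is 15 semitones; 15 semitones down from F5 gives C##4.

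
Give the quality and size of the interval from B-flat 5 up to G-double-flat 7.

diminished thirteenth

B to G spans six letter names (B-C-D-E-F-G), plus an octave, so the interval is some kind of thirteenth.
Bb5 to Gbb7 spans 19 semitones — two semitones narrower than the major thirteenth (21) — giving a diminished thirteenth.
(Equivalently, a compound diminished sixth: a diminished sixth plus an octave.)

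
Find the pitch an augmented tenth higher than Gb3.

Counting three letter names plus an octave up from G lands on B.
Moving 17 semitones up from Gb3 (the size of an augmented tenth) reaches B4.

B4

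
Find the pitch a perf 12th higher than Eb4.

The twelfth's letter: E up five letter names plus an octave → B.
A perfect twelfth is 19 semitones; 19 semitones up from Eb4 gives Bb5.

Bb5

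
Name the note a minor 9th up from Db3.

Ebb4

Two letters up from D (plus an octave) reaches E.
A minor ninth spans 13 semitones, so from Db3 the target pitch is Ebb4.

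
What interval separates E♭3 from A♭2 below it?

Descending from Eb3 to Ab2 is the same interval as ascending Ab2 to Eb3.
A to E spans five letter names (A-B-C-D-E): a fifth.
Counting semitones, Ab2→Eb3 is 7, which is the perfect fifth.

perfect fifth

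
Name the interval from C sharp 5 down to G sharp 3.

Descending from C#5 to G#3 is the same interval as ascending G#3 to C#5.
G to C spans four letter names (G-A-B-C), plus an octave — that makes it an eleventh of some quality.
Counting semitones, G#3→C#5 is 17, which is the perfect eleventh.
(Equivalently, a compound perfect fourth: a perfect fourth plus an octave.)

perfect eleventh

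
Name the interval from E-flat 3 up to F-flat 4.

E to F spans two letter names (E-F), plus an octave, so the interval is some kind of ninth.
Eb3 to Fb4 is 13 semitones, a half step short of the major ninth (14), so this is minor.
(Equivalently, a compound minor second: a minor second plus an octave.)

m9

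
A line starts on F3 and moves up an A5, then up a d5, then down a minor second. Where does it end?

An augmented fifth up from F3 is C#4.
Up a diminished fifth from C#4: G4 (6 semitones up).
Down a minor second from G4: F#4 (1 semitone down).

F#4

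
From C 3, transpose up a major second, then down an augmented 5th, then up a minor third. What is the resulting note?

B double-flat 2

C3 up a major second → D3 (2 semitones).
An augmented fifth down from D3 is Gb2.
Gb2 up a minor third → Bbb2 (3 semitones).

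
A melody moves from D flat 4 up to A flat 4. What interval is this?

D to A spans five letter names (D-E-F-G-A) — that makes it a fifth of some quality.
The perfect fifth spans 7 semitones, and Db4 to Ab4 is exactly 7 semitones — so this is a perfect fifth.

P5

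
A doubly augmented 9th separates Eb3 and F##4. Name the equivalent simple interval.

doubly augmented 2nd

Each octave removed subtracts seven from the number: 9 − 7 = 2.
That makes a doubly augmented ninth a compound doubly augmented second — an octave plus a doubly augmented second.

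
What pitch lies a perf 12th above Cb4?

Five letters up from C (plus an octave) reaches G.
A perfect twelfth is 19 semitones; 19 semitones up from Cb4 gives Gb5.

Gb5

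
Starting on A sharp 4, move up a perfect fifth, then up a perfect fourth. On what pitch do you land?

A sharp 5

A#4 up a perfect fifth → E#5 (7 semitones).
A perfect fourth up from E#5 is A#5.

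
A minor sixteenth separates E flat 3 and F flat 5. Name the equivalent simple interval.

m2

Each octave removed subtracts seven from the number: 16 − 14 = 2.
That makes a minor sixteenth a compound minor second — 2 octaves plus a minor second.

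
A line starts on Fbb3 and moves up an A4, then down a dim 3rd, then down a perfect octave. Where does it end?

An augmented fourth up from Fbb3 is Bbb3.
Down a diminished third from Bbb3: G3 (2 semitones down).
Down a perfect octave from G3: G2 (12 semitones down).

G2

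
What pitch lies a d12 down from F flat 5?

B flat 3

Five letters down from F (plus an octave) reaches B.
Moving 18 semitones down from Fb5 (the size of a diminished twelfth) reaches Bb3.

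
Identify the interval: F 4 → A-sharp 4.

augmented third

F to A spans three letter names (F-G-A): a third.
A major third would be 4 semitones; F4 to A#4 is 5, one semitone wider, so the interval is augmented.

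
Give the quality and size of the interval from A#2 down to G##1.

Descending from A#2 to G##1 is the same interval as ascending G##1 to A#2.
G to A spans two letter names (G-A), plus an octave, so the interval is some kind of ninth.
At 13 semitones, G##1→A#2 falls one short of a major ninth: minor.
(Equivalently, a compound minor second: a minor second plus an octave.)

minor ninth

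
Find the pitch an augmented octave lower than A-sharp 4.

A 3

An octave keeps the letter name A, an octave down from A.
An augmented octave is 13 semitones; 13 semitones down from A#4 gives A3.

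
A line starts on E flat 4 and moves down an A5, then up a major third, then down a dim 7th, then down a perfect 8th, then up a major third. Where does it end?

F sharp 2

Down an augmented fifth from Eb4: Abb3 (8 semitones down).
A major third up from Abb3 is Cb4.
Down a diminished seventh from Cb4: D3 (9 semitones down).
D3 down a perfect octave → D2 (12 semitones).
Up a major third from D2: F#2 (4 semitones up).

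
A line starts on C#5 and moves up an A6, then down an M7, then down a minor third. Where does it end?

G##4

C#5 up an augmented sixth → A##5 (10 semitones).
A major seventh down from A##5 is B#4.
B#4 down a minor third → G##4 (3 semitones).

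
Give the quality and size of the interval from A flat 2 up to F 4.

A to F spans six letter names (A-B-C-D-E-F), plus an octave, so the interval is some kind of thirteenth.
Counting semitones, Ab2→F4 is 21, which is the major thirteenth.
(Equivalently, a compound major sixth: a major sixth plus an octave.)

major thirteenth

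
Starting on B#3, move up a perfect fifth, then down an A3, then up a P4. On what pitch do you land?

G4

B#3 up a perfect fifth → F##4 (7 semitones).
F##4 down an augmented third → D4 (5 semitones).
D4 up a perfect fourth → G4 (5 semitones).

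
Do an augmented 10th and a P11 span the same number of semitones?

Yes

An augmented tenth spans 17 semitones, and a perfect eleventh also spans 17 semitones — they're enharmonic.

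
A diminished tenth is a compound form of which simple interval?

diminished third

Subtracting seven from the interval number removes an octave: 10 − 7 = 3.
That makes a diminished tenth a compound diminished third — an octave plus a diminished third.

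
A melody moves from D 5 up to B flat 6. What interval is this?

minor thirteenth

D to B spans six letter names (D-E-F-G-A-B), plus an octave, so the interval is some kind of thirteenth.
D5 to Bb6 is 20 semitones, a half step short of the major thirteenth (21), so this is minor.
(Equivalently, a compound minor sixth: a minor sixth plus an octave.)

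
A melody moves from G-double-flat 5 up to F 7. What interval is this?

G to F spans seven letter names (G-A-B-C-D-E-F), plus an octave: a fourteenth.
The major fourteenth is 23 semitones; here we have 24, one semitone wider: augmented.
(Equivalently, a compound augmented seventh: an augmented seventh plus an octave.)

augmented 14th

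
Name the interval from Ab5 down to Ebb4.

augmented eleventh

Descending from Ab5 to Ebb4 is the same interval as ascending Ebb4 to Ab5.
E to A spans four letter names (E-F-G-A), plus an octave: an eleventh.
The perfect eleventh is 17 semitones; here we have 18, one semitone wider: augmented.
(Equivalently, a compound augmented fourth: an augmented fourth plus an octave.)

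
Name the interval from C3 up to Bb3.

C to B spans seven letter names (C-D-E-F-G-A-B) — that makes it a seventh of some quality.
A major seventh would be 11 semitones, but C3 to Bb3 is 10 — one semitone narrower, making it a minor seventh.

minor 7th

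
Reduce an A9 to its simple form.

augmented 2nd

Subtracting seven from the interval number removes an octave: 9 − 7 = 2.
Quality carries through unchanged, so the simple form is an augmented second.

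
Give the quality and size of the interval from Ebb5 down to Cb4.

Descending from Ebb5 to Cb4 is the same interval as ascending Cb4 to Ebb5.
C to E spans three letter names (C-D-E), plus an octave, so the interval is some kind of tenth.
At 15 semitones, Cb4→Ebb5 falls one short of a major tenth: minor.
(Equivalently, a compound minor third: a minor third plus an octave.)

minor tenth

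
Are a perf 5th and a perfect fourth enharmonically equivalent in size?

A perfect fifth spans 7 semitones; a perfect fourth spans 5 semitones. They differ by 2.

No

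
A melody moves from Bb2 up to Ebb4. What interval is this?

diminished eleventh

B to E spans four letter names (B-C-D-E), plus an octave, so the interval is some kind of eleventh.
A perfect eleventh would be 17 semitones; Bb2 to Ebb4 is 16, one semitone narrower, so the interval is diminished.
(Equivalently, a compound diminished fourth: a diminished fourth plus an octave.)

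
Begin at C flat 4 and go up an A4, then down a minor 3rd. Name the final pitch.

Cb4 up an augmented fourth → F4 (6 semitones).
F4 down a minor third → D4 (3 semitones).

D 4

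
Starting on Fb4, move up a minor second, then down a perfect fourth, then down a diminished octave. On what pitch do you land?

Up a minor second from Fb4: Gbb4 (1 semitone up).
A perfect fourth down from Gbb4 is Dbb4.
Down a diminished octave from Dbb4: Db3 (11 semitones down).

Db3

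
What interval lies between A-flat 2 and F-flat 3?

A to F spans six letter names (A-B-C-D-E-F) — that makes it a sixth of some quality.
Ab2 to Fb3 is 8 semitones, a half step short of the major sixth (9), so this is minor.

minor sixth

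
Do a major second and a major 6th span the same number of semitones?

No

2 semitones (major second) vs 9 semitones (major sixth): not equal.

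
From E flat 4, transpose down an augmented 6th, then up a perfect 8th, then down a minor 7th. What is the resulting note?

A double-flat 3

Eb4 down an augmented sixth → Gbb3 (10 semitones).
A perfect octave up from Gbb3 is Gbb4.
Gbb4 down a minor seventh → Abb3 (10 semitones).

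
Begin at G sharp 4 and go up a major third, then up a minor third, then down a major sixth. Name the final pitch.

F sharp 4

Up a major third from G#4: B#4 (4 semitones up).
A minor third up from B#4 is D#5.
Down a major sixth from D#5: F#4 (9 semitones down).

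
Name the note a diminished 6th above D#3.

Counting six letter names up from D lands on B.
Moving 7 semitones up from D#3 (the size of a diminished sixth) reaches Bb3.

Bb3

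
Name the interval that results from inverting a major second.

minor 7th

The rule of nine gives the new number: 9 − 2 = 7, so a second becomes a seventh.
And major becomes minor under inversion, so we get a minor seventh.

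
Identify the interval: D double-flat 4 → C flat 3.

minor 9th

Descending from Dbb4 to Cb3 is the same interval as ascending Cb3 to Dbb4.
C to D spans two letter names (C-D), plus an octave, so the interval is some kind of ninth.
At 13 semitones, Cb3→Dbb4 falls one short of a major ninth: minor.
(Equivalently, a compound minor second: a minor second plus an octave.)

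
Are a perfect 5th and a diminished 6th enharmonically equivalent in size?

Yes

A perfect fifth = 7 semitones = a diminished sixth; enharmonically equal.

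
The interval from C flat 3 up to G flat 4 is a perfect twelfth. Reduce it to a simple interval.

perfect fifth

Take out an octave (7 from the number): 12 − 7 = 5.
Quality carries through unchanged, so the simple form is a perfect fifth.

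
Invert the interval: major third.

minor 6th

Interval numbers invert to sum to nine: 3 + 6 = 9, so a third inverts to a sixth.
And major becomes minor under inversion, so we get a minor sixth.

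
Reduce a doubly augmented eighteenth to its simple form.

doubly augmented 4th

Subtracting seven from the interval number removes an octave: 18 − 14 = 4.
So a doubly augmented eighteenth is 2 octaves plus a doubly augmented fourth. The quality is unchanged.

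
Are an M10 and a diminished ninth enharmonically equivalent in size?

No

A major tenth spans 16 semitones; a diminished ninth spans 12 semitones. They differ by 4.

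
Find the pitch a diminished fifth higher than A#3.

The fifth takes the letter from A up to E.
A diminished fifth spans 6 semitones, so from A#3 the target pitch is E4.

E4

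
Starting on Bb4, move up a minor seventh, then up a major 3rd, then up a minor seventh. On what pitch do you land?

Bb6

Bb4 up a minor seventh → Ab5 (10 semitones).
Up a major third from Ab5: C6 (4 semitones up).
C6 up a minor seventh → Bb6 (10 semitones).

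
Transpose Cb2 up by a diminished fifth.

The fifth takes the letter from C up to G.
A diminished fifth spans 6 semitones, so from Cb2 the target pitch is Gbb2.

Gbb2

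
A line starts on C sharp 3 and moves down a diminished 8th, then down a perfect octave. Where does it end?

C double-sharp 1

Down a diminished octave from C#3: C##2 (11 semitones down).
Down a perfect octave from C##2: C##1 (12 semitones down).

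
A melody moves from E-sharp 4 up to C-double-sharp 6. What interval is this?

major thirteenth

E to C spans six letter names (E-F-G-A-B-C), plus an octave, so the interval is some kind of thirteenth.
E#4 to C##6 is 21 semitones, matching the major thirteenth exactly, so the quality is major.
(Equivalently, a compound major sixth: a major sixth plus an octave.)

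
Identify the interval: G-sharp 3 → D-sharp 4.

G to D spans five letter names (G-A-B-C-D) — that makes it a fifth of some quality.
G#3 to D#4 is 7 semitones, matching the perfect fifth exactly, so the quality is perfect.

perfect fifth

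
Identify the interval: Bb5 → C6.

B to C spans two letter names (B-C): a second.
The major second spans 2 semitones, and Bb5 to C6 is exactly 2 semitones — so this is a major second.

major second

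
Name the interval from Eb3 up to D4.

major 7th

E to D spans seven letter names (E-F-G-A-B-C-D): a seventh.
The major seventh spans 11 semitones, and Eb3 to D4 is exactly 11 semitones — so this is a major seventh.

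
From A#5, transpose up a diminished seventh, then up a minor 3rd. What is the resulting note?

Bb6

Up a diminished seventh from A#5: G6 (9 semitones up).
A minor third up from G6 is Bb6.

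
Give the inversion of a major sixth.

minor 3rd

Inverted interval numbers add to nine, so a sixth pairs with a third (6 + 3 = 9).
And major becomes minor under inversion, so we get a minor third.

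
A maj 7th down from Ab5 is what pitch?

Bbb4

Counting seven letter names down from A lands on B.
Moving 11 semitones down from Ab5 (the size of a major seventh) reaches Bbb4.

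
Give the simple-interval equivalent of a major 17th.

M3

Subtracting seven from the interval number removes an octave: 17 − 14 = 3.
Quality carries through unchanged, so the simple form is a major third.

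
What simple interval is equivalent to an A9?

augmented second

Take out an octave (7 from the number): 9 − 7 = 2.
So an augmented ninth is an octave plus an augmented second. The quality is unchanged.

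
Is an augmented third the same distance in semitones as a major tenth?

5 semitones (augmented third) vs 16 semitones (major tenth): not equal.

No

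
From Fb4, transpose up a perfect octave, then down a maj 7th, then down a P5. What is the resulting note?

A perfect octave up from Fb4 is Fb5.
A major seventh down from Fb5 is Gbb4.
Gbb4 down a perfect fifth → Cbb4 (7 semitones).

Cbb4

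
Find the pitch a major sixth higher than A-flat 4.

F 5

The sixth takes the letter from A up to F.
A major sixth is 9 semitones; 9 semitones up from Ab4 gives F5.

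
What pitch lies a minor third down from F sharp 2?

The third takes the letter from F down to D.
Moving 3 semitones down from F#2 (the size of a minor third) reaches D#2.

D sharp 2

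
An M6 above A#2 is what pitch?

Six letter names up from A: F.
Moving 9 semitones up from A#2 (the size of a major sixth) reaches F##3.

F##3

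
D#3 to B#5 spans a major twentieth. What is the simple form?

major sixth

Each octave removed subtracts seven from the number: 20 − 14 = 6.
Quality carries through unchanged, so the simple form is a major sixth.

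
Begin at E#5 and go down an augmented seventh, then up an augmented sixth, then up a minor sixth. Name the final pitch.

B5

E#5 down an augmented seventh → F4 (12 semitones).
Up an augmented sixth from F4: D#5 (10 semitones up).
A minor sixth up from D#5 is B5.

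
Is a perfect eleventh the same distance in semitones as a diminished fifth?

A perfect eleventh spans 17 semitones; a diminished fifth spans 6 semitones. They differ by 11.

No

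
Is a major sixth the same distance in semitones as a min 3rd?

A major sixth is 9 semitones but a minor third is 3 semitones — different sizes.

No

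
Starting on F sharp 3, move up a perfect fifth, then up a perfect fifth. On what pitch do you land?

G sharp 4

F#3 up a perfect fifth → C#4 (7 semitones).
Up a perfect fifth from C#4: G#4 (7 semitones up).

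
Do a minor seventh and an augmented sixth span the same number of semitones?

Yes

A minor seventh = 10 semitones = an augmented sixth; enharmonically equal.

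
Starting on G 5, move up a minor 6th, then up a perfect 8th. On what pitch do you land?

G5 up a minor sixth → Eb6 (8 semitones).
Up a perfect octave from Eb6: Eb7 (12 semitones up).

E flat 7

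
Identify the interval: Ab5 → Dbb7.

A to D spans four letter names (A-B-C-D), plus an octave: an eleventh.
A perfect eleventh would be 17 semitones; Ab5 to Dbb7 is 16, one semitone narrower, so the interval is diminished.
(Equivalently, a compound diminished fourth: a diminished fourth plus an octave.)

diminished 11th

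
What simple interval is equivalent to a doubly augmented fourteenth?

doubly augmented seventh

Subtracting seven from the interval number removes an octave: 14 − 7 = 7.
So a doubly augmented fourteenth is an octave plus a doubly augmented seventh. The quality is unchanged.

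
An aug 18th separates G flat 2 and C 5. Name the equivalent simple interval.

Subtracting seven from the interval number removes an octave: 18 − 14 = 4.
That makes an augmented eighteenth a compound augmented fourth — 2 octaves plus an augmented fourth.

augmented fourth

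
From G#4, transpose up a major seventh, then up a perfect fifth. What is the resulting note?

C##6

Up a major seventh from G#4: F##5 (11 semitones up).
A perfect fifth up from F##5 is C##6.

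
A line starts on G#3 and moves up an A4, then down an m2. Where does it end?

B##3

Up an augmented fourth from G#3: C##4 (6 semitones up).
A minor second down from C##4 is B##3.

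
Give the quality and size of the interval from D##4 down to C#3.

Descending from D##4 to C#3 is the same interval as ascending C#3 to D##4.
C to D spans two letter names (C-D), plus an octave — that makes it a ninth of some quality.
A major ninth would be 14 semitones; C#3 to D##4 is 15, one semitone wider, so the interval is augmented.
(Equivalently, a compound augmented second: an augmented second plus an octave.)

A9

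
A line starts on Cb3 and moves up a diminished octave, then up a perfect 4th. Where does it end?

A diminished octave up from Cb3 is Cbb4.
Up a perfect fourth from Cbb4: Fbb4 (5 semitones up).

Fbb4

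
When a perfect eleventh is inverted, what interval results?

perfect fifth

First reduce the compound perfect eleventh to its simple form, a perfect fourth.
Inverted interval numbers add to nine, so a fourth pairs with a fifth (4 + 5 = 9).
The quality also flips — perfect stays perfect — giving a perfect fifth.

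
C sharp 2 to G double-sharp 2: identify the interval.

A5

C to G spans five letter names (C-D-E-F-G) — that makes it a fifth of some quality.
C#2 to G##2 spans 8 semitones — one semitone wider than the perfect fifth (7) — giving an augmented fifth.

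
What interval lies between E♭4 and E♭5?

E to E is the same letter name, plus an octave — that makes it an octave of some quality.
Counting semitones, Eb4→Eb5 is 12, which is the perfect octave.

P8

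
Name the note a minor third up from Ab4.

Counting three letter names up from A lands on C.
A minor third spans 3 semitones, so from Ab4 the target pitch is Cb5.

Cb5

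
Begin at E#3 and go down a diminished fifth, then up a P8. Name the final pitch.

A##3

A diminished fifth down from E#3 is A##2.
Up a perfect octave from A##2: A##3 (12 semitones up).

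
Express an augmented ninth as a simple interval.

Subtracting seven from the interval number removes an octave: 9 − 7 = 2.
So an augmented ninth is an octave plus an augmented second. The quality is unchanged.

augmented second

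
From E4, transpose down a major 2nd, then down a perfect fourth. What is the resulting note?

A major second down from E4 is D4.
A perfect fourth down from D4 is A3.

A3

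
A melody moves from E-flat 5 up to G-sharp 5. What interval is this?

A3

E to G spans three letter names (E-F-G) — that makes it a third of some quality.
The major third is 4 semitones; here we have 5, one semitone wider: augmented.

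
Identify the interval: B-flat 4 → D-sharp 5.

B to D spans three letter names (B-C-D), so the interval is some kind of third.
Bb4 to D#5 spans 5 semitones — one semitone wider than the major third (4) — giving an augmented third.

augmented third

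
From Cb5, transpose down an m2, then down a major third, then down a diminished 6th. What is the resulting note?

B3

Down a minor second from Cb5: Bb4 (1 semitone down).
Down a major third from Bb4: Gb4 (4 semitones down).
Down a diminished sixth from Gb4: B3 (7 semitones down).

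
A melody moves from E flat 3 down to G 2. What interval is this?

minor sixth

Descending from Eb3 to G2 is the same interval as ascending G2 to Eb3.
G to E spans six letter names (G-A-B-C-D-E), so the interval is some kind of sixth.
A major sixth would be 9 semitones, but G2 to Eb3 is 8 — one semitone narrower, making it a minor sixth.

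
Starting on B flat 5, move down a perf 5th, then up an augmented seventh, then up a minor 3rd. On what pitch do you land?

F sharp 6

Down a perfect fifth from Bb5: Eb5 (7 semitones down).
Up an augmented seventh from Eb5: D#6 (12 semitones up).
Up a minor third from D#6: F#6 (3 semitones up).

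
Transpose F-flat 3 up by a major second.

The second takes the letter from F up to G.
Moving 2 semitones up from Fb3 (the size of a major second) reaches Gb3.

G-flat 3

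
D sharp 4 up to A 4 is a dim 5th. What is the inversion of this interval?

A4

The rule of nine gives the new number: 9 − 5 = 4, so a fifth becomes a fourth.
And diminished becomes augmented under inversion, so we get an augmented fourth.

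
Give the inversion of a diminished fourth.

The rule of nine gives the new number: 9 − 4 = 5, so a fourth becomes a fifth.
Quality inverts too: diminished becomes augmented. That makes the inversion an augmented fifth.

A5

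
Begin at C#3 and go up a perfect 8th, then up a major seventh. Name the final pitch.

B#4

Up a perfect octave from C#3: C#4 (12 semitones up).
Up a major seventh from C#4: B#4 (11 semitones up).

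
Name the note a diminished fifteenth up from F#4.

For a fifteenth the letter name doesn't change: still F, two octaves up.
A diminished fifteenth spans 23 semitones, so from F#4 the target pitch is F6.

F6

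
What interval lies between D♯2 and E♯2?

M2

D to E spans two letter names (D-E): a second.
D#2 to E#2 is 2 semitones, matching the major second exactly, so the quality is major.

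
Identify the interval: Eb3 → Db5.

E to D spans seven letter names (E-F-G-A-B-C-D), plus an octave — that makes it a fourteenth of some quality.
Eb3 to Db5 is 22 semitones, a half step short of the major fourteenth (23), so this is minor.
(Equivalently, a compound minor seventh: a minor seventh plus an octave.)

minor 14th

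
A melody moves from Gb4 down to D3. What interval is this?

d11

Descending from Gb4 to D3 is the same interval as ascending D3 to Gb4.
D to G spans four letter names (D-E-F-G), plus an octave: an eleventh.
A perfect eleventh would be 17 semitones; D3 to Gb4 is 16, one semitone narrower, so the interval is diminished.
(Equivalently, a compound diminished fourth: a diminished fourth plus an octave.)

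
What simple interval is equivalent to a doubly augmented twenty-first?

Take out 2 octaves (14 from the number): 21 − 14 = 7.
So a doubly augmented twenty-first is 2 octaves plus a doubly augmented seventh. The quality is unchanged.

doubly augmented seventh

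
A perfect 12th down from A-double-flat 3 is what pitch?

D-double-flat 2

The twelfth's letter: A down five letter names plus an octave → D.
A perfect twelfth is 19 semitones; 19 semitones down from Abb3 gives Dbb2.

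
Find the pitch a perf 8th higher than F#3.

The letter stays F (same as the start), shifted an octave up.
A perfect octave is 12 semitones; 12 semitones up from F#3 gives F#4.

F#4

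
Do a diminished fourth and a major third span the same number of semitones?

A diminished fourth spans 4 semitones, and a major third also spans 4 semitones — they're enharmonic.

Yes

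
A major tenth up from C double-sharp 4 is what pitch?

Counting three letter names plus an octave up from C lands on E.
A major tenth is 16 semitones; 16 semitones up from C##4 gives E##5.

E double-sharp 5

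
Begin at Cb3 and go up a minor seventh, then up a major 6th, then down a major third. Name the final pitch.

Ebb4

Up a minor seventh from Cb3: Bbb3 (10 semitones up).
A major sixth up from Bbb3 is Gb4.
Gb4 down a major third → Ebb4 (4 semitones).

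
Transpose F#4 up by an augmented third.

A##4

The third takes the letter from F up to A.
An augmented third is 5 semitones; 5 semitones up from F#4 gives A##4.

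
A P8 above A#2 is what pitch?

An octave keeps the letter name A, an octave up from A.
Moving 12 semitones up from A#2 (the size of a perfect octave) reaches A#3.

A#3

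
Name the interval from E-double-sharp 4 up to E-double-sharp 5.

P8

E to E is the same letter name, plus an octave, so the interval is some kind of octave.
The perfect octave spans 12 semitones, and E##4 to E##5 is exactly 12 semitones — so this is a perfect octave.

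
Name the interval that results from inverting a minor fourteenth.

M2

First reduce the compound minor fourteenth to its simple form, a minor seventh.
Inverted interval numbers add to nine, so a seventh pairs with a second (7 + 2 = 9).
Quality inverts too: minor becomes major. That makes the inversion a major second.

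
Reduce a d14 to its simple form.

diminished seventh

Subtracting seven from the interval number removes an octave: 14 − 7 = 7.
That makes a diminished fourteenth a compound diminished seventh — an octave plus a diminished seventh.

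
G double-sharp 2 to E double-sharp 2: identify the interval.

minor third

Descending from G##2 to E##2 is the same interval as ascending E##2 to G##2.
E to G spans three letter names (E-F-G), so the interval is some kind of third.
E##2 to G##2 is 3 semitones, a half step short of the major third (4), so this is minor.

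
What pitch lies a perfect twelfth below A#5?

D#4

Five letters down from A (plus an octave) reaches D.
A perfect twelfth is 19 semitones; 19 semitones down from A#5 gives D#4.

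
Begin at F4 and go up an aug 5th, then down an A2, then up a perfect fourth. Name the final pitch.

Up an augmented fifth from F4: C#5 (8 semitones up).
Down an augmented second from C#5: Bb4 (3 semitones down).
Up a perfect fourth from Bb4: Eb5 (5 semitones up).

Eb5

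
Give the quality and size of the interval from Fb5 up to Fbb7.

d15

F to F is the same letter name, plus 2 octaves — that makes it a fifteenth of some quality.
A perfect fifteenth would be 24 semitones; Fb5 to Fbb7 is 23, one semitone narrower, so the interval is diminished.
(Equivalently, a compound diminished octave: a diminished octave plus an octave.)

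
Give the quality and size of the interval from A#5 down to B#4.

minor 7th

Descending from A#5 to B#4 is the same interval as ascending B#4 to A#5.
B to A spans seven letter names (B-C-D-E-F-G-A), so the interval is some kind of seventh.
B#4 to A#5 is 10 semitones, a half step short of the major seventh (11), so this is minor.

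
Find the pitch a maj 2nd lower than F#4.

Two letter names down from F: E.
A major second spans 2 semitones, so from F#4 the target pitch is E4.

E4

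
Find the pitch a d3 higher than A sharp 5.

C 6

Counting three letter names up from A lands on C.
A diminished third is 2 semitones; 2 semitones up from A#5 gives C6.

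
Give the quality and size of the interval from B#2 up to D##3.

M3

B to D spans three letter names (B-C-D) — that makes it a third of some quality.
The major third spans 4 semitones, and B#2 to D##3 is exactly 4 semitones — so this is a major third.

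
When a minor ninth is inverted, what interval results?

First reduce the compound minor ninth to its simple form, a minor second.
The rule of nine gives the new number: 9 − 2 = 7, so a second becomes a seventh.
The quality also flips — minor becomes major — giving a major seventh.

major 7th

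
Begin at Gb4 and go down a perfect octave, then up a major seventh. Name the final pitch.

Gb4 down a perfect octave → Gb3 (12 semitones).
Gb3 up a major seventh → F4 (11 semitones).

F4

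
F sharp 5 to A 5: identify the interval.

F to A spans three letter names (F-G-A) — that makes it a third of some quality.
At 3 semitones, F#5→A5 falls one short of a major third: minor.

minor 3rd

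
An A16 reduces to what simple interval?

Subtracting seven from the interval number removes an octave: 16 − 14 = 2.
That makes an augmented sixteenth a compound augmented second — 2 octaves plus an augmented second.

augmented 2nd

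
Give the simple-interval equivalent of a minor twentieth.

Take out 2 octaves (14 from the number): 20 − 14 = 6.
Quality carries through unchanged, so the simple form is a minor sixth.

m6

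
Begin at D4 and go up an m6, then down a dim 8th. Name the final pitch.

B3

D4 up a minor sixth → Bb4 (8 semitones).
A diminished octave down from Bb4 is B3.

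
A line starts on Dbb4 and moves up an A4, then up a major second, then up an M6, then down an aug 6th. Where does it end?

Abb4

An augmented fourth up from Dbb4 is Gb4.
Gb4 up a major second → Ab4 (2 semitones).
A major sixth up from Ab4 is F5.
Down an augmented sixth from F5: Abb4 (10 semitones down).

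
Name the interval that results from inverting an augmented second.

The rule of nine gives the new number: 9 − 2 = 7, so a second becomes a seventh.
The quality also flips — augmented becomes diminished — giving a diminished seventh.

d7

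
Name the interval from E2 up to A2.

E to A spans four letter names (E-F-G-A): a fourth.
The perfect fourth spans 5 semitones, and E2 to A2 is exactly 5 semitones — so this is a perfect fourth.

perfect fourth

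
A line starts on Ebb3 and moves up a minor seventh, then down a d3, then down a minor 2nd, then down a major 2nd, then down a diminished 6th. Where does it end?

A minor seventh up from Ebb3 is Dbb4.
Down a diminished third from Dbb4: Bb3 (2 semitones down).
Bb3 down a minor second → A3 (1 semitone).
A3 down a major second → G3 (2 semitones).
Down a diminished sixth from G3: B#2 (7 semitones down).

B#2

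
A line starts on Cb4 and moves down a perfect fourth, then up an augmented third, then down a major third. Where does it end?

G3

A perfect fourth down from Cb4 is Gb3.
Gb3 up an augmented third → B3 (5 semitones).
Down a major third from B3: G3 (4 semitones down).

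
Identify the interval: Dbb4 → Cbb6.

D to C spans seven letter names (D-E-F-G-A-B-C), plus an octave: a fourteenth.
A major fourteenth would be 23 semitones, but Dbb4 to Cbb6 is 22 — one semitone narrower, making it a minor fourteenth.
(Equivalently, a compound minor seventh: a minor seventh plus an octave.)

m14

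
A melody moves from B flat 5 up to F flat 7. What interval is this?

B to F spans five letter names (B-C-D-E-F), plus an octave, so the interval is some kind of twelfth.
A perfect twelfth would be 19 semitones; Bb5 to Fb7 is 18, one semitone narrower, so the interval is diminished.
(Equivalently, a compound diminished fifth: a diminished fifth plus an octave.)

diminished twelfth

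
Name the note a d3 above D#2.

F2

Counting three letter names up from D lands on F.
A diminished third spans 2 semitones, so from D#2 the target pitch is F2.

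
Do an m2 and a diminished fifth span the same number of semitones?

No

A minor second is 1 semitone but a diminished fifth is 6 semitones — different sizes.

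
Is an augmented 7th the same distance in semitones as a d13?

An augmented seventh spans 12 semitones; a diminished thirteenth spans 19 semitones. They differ by 7.

No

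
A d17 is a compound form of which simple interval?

diminished 3rd

Take out 2 octaves (14 from the number): 17 − 14 = 3.
That makes a diminished seventeenth a compound diminished third — 2 octaves plus a diminished third.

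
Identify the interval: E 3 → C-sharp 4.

major sixth

E to C spans six letter names (E-F-G-A-B-C) — that makes it a sixth of some quality.
E3 to C#4 is 9 semitones, matching the major sixth exactly, so the quality is major.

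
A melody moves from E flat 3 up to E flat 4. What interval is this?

E to E is the same letter name, plus an octave: an octave.
Eb3 to Eb4 is 12 semitones, matching the perfect octave exactly, so the quality is perfect.

perfect octave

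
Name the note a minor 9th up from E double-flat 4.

The ninth's letter: E up two letter names plus an octave → F.
A minor ninth spans 13 semitones, so from Ebb4 the target pitch is Fbb5.

F double-flat 5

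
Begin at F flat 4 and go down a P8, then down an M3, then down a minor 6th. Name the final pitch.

Fb4 down a perfect octave → Fb3 (12 semitones).
Down a major third from Fb3: Dbb3 (4 semitones down).
Down a minor sixth from Dbb3: Fb2 (8 semitones down).

F flat 2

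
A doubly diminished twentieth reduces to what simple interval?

doubly diminished 6th

Subtracting seven from the interval number removes an octave: 20 − 14 = 6.
That makes a doubly diminished twentieth a compound doubly diminished sixth — 2 octaves plus a doubly diminished sixth.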